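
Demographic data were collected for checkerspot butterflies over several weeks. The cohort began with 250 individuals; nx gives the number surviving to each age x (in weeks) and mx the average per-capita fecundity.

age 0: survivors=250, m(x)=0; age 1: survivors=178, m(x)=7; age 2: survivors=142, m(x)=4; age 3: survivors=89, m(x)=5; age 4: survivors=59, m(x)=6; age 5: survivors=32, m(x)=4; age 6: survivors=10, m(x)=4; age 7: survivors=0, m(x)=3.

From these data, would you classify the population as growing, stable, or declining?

growing

lx = nx/n0 = nx/250: 1, 0.712, 0.568, 0.356, 0.236, 0.128, 0.04, 0
R0 = Σ lx·mx = 0 + 4.984 + 2.272 + 1.78 + 1.416 + 0.512 + 0.16 + 0 = 11.124
R0 > 1, so the population is growing.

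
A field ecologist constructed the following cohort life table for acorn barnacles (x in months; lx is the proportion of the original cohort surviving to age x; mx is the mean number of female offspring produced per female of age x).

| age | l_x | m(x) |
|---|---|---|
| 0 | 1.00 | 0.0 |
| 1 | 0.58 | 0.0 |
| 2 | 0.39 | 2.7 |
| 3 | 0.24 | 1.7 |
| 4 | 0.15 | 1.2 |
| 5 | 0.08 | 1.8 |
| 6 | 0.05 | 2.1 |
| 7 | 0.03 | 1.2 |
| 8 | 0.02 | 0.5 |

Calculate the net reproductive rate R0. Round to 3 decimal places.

lx·mx by age: 0, 0, 1.053, 0.408, 0.18, 0.144, 0.105, 0.036, 0.01
R0 = Σ lx·mx = 1.936 → 1.936

1.936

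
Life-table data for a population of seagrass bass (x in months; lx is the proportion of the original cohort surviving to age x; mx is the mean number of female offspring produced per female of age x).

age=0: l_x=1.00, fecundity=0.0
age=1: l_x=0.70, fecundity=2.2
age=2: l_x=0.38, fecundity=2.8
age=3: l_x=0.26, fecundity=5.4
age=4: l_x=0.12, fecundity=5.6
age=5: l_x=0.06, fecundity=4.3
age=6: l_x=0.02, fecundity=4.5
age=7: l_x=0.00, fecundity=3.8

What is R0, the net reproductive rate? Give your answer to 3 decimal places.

lx·mx by age: 0, 1.54, 1.064, 1.404, 0.672, 0.258, 0.09, 0
R0 = Σ lx·mx = 5.028 → 5.028

5.028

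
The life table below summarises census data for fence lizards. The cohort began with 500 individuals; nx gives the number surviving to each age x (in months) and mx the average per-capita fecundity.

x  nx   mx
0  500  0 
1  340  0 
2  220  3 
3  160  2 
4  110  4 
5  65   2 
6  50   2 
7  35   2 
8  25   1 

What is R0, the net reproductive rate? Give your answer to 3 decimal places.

3.490

lx = nx/n0 = nx/500: 1, 0.68, 0.44, 0.32, 0.22, 0.13, 0.1, 0.07, 0.05
lx·mx by age: 0, 0, 1.32, 0.64, 0.88, 0.26, 0.2, 0.14, 0.05
R0 = Σ lx·mx = 3.49 → 3.490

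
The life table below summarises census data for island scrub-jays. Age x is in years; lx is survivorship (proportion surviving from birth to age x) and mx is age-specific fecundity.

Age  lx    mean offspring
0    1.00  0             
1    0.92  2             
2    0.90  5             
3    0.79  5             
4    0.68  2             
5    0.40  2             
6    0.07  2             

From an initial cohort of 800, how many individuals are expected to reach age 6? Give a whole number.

Expected survivors = N0 · l_6 = 800 × 0.07 = 56 → 56

56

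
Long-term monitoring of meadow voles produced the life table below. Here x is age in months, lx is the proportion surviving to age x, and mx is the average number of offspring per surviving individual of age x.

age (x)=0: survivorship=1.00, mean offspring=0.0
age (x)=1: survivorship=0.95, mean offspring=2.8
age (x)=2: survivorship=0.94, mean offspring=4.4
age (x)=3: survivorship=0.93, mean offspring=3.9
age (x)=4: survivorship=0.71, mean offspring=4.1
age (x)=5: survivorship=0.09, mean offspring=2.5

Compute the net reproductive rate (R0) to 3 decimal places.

lx·mx by age: 0, 2.66, 4.136, 3.627, 2.911, 0.225
R0 = Σ lx·mx = 13.559 → 13.559

13.559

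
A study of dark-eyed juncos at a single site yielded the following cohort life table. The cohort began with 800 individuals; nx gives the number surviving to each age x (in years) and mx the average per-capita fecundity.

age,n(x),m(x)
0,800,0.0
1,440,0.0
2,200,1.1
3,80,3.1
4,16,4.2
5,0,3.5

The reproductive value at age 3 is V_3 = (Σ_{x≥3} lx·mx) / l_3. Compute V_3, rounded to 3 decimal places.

3.940

lx = nx/n0 = nx/800: 1, 0.55, 0.25, 0.1, 0.02, 0
lx·mx for x ≥ 3: 0.31, 0.084, 0 → sum = 0.394
V_3 = 0.394 / l_3 = 0.394 / 0.1 = 3.94 → 3.940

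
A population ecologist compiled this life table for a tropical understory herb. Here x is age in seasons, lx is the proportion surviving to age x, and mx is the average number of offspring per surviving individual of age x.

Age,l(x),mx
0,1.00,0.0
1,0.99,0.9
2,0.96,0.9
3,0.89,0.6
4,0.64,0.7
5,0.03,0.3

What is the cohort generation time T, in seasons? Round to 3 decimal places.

lx·mx: 0, 0.891, 0.864, 0.534, 0.448, 0.009 → R0 = 2.746
x·lx·mx: 0, 0.891, 1.728, 1.602, 1.792, 0.045 → Σ = 6.058
T = 6.058 / 2.746 = 2.206118… → 2.206

2.206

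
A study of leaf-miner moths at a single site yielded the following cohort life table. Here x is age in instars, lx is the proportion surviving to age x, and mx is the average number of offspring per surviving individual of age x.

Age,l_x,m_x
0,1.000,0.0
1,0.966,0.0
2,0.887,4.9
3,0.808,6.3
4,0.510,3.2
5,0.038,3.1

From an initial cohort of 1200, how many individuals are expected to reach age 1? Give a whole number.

1159

Expected survivors = N0 · l_1 = 1200 × 0.966 = 1159.2 → 1159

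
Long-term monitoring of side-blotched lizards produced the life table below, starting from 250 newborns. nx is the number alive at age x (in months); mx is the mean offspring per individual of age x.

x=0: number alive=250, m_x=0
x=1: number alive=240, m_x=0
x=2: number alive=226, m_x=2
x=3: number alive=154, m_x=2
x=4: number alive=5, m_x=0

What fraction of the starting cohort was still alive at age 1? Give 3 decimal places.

0.960

l_1 = n_1/n_0 = 240/250 = 0.96 → 0.960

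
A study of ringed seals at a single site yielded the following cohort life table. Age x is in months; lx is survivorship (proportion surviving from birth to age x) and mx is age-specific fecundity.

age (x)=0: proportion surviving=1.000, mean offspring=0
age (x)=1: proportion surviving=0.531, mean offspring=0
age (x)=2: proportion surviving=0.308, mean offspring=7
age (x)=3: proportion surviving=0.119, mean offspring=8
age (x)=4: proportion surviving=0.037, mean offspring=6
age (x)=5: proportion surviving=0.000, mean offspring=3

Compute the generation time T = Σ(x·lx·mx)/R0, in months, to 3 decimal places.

lx·mx: 0, 0, 2.156, 0.952, 0.222, 0 → R0 = 3.33
x·lx·mx: 0, 0, 4.312, 2.856, 0.888, 0 → Σ = 8.056
T = 8.056 / 3.33 = 2.419219… → 2.419

2.419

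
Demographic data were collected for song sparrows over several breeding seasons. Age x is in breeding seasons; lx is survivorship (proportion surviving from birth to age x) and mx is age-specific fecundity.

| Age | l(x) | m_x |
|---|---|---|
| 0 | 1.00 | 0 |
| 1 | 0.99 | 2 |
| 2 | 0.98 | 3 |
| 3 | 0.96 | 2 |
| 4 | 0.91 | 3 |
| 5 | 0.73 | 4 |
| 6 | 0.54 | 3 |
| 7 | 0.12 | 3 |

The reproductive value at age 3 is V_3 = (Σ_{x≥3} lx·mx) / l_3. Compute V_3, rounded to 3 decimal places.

lx·mx for x ≥ 3: 1.92, 2.73, 2.92, 1.62, 0.36 → sum = 9.55
V_3 = 9.55 / l_3 = 9.55 / 0.96 = 9.947917… → 9.948

9.948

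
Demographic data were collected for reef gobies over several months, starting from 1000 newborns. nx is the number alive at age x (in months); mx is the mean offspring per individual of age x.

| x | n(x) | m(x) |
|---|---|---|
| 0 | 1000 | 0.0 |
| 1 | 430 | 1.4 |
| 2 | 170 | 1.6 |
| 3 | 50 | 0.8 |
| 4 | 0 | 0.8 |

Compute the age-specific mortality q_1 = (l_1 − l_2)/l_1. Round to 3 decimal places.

lx = nx/n0 = nx/1000: 1, 0.43, 0.17, 0.05, 0
q_1 = (l_1 − l_2) / l_1 = (0.43 − 0.17) / 0.43
     = 0.26 / 0.43 = 0.604651… → 0.605

0.605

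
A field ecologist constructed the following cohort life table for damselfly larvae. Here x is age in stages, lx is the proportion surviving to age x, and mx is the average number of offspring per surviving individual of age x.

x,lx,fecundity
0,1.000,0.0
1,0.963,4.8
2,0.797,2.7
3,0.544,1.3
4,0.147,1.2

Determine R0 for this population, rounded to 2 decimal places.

7.66

lx·mx by age: 0, 4.6224, 2.1519, 0.7072, 0.1764
R0 = Σ lx·mx = 7.6579 → 7.66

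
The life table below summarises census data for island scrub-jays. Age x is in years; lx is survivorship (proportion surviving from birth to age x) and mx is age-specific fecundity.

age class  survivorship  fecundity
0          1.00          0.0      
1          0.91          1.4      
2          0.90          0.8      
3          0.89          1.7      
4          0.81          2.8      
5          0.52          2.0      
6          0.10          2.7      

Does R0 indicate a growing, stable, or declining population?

R0 = Σ lx·mx = 0 + 1.274 + 0.72 + 1.513 + 2.268 + 1.04 + 0.27 = 7.085
R0 > 1, so the population is growing.

growing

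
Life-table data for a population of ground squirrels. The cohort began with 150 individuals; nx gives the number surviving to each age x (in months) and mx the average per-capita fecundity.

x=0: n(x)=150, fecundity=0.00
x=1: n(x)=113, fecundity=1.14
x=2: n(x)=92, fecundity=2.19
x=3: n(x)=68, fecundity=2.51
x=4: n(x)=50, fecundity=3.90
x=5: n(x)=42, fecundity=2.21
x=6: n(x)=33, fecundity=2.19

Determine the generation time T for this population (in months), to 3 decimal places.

lx = nx/n0 = nx/150: 1, 0.75333…, 0.61333…, 0.45333…, 0.33333…, 0.28, 0.22
lx·mx: 0, 0.8588…, 1.3432…, 1.137867…, 1.3…, 0.6188, 0.4818 → R0 = 5.740467…
x·lx·mx: 0, 0.8588…, 2.6864…, 3.4136…, 5.2…, 3.094, 2.8908 → Σ = 18.1436…
T = 18.1436… / 5.740467… = 3.160649… → 3.161

3.161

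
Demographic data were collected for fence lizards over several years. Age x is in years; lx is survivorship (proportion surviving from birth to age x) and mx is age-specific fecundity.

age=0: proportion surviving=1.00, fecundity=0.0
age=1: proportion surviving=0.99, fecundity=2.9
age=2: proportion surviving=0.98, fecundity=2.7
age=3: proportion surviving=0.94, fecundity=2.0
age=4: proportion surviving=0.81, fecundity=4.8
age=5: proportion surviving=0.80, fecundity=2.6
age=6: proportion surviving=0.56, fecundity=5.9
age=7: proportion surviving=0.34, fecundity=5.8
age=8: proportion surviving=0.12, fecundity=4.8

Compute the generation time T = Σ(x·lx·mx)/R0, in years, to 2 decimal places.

lx·mx: 0, 2.871, 2.646, 1.88, 3.888, 2.08, 3.304, 1.972, 0.576 → R0 = 19.217
x·lx·mx: 0, 2.871, 5.292, 5.64, 15.552, 10.4, 19.824, 13.804, 4.608 → Σ = 77.991
T = 77.991 / 19.217 = 4.058438… → 4.06

4.06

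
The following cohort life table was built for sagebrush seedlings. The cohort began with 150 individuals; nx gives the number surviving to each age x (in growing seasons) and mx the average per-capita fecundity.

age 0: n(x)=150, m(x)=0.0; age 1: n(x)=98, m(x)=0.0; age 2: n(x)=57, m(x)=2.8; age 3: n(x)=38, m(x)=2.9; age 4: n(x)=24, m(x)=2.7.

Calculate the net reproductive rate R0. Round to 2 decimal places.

2.23

lx = nx/n0 = nx/150: 1, 0.65333…, 0.38, 0.25333…, 0.16
lx·mx by age: 0, 0, 1.064, 0.734667…, 0.432
R0 = Σ lx·mx = 2.230667… → 2.23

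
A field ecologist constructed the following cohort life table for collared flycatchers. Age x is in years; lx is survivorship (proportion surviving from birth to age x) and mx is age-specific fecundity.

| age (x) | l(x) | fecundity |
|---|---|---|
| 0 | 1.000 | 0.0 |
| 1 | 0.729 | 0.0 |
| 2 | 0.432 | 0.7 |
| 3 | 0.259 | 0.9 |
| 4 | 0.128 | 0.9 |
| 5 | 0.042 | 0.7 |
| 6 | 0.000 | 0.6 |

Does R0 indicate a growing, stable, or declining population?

R0 = Σ lx·mx = 0 + 0 + 0.3024 + 0.2331 + 0.1152 + 0.0294 + 0 = 0.6801
R0 < 1, so the population is declining.

declining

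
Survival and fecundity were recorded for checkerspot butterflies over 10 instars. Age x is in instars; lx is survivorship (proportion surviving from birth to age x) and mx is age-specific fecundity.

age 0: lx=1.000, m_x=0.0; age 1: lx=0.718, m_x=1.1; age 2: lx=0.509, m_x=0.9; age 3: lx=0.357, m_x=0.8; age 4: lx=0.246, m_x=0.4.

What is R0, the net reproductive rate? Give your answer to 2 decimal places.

1.63

lx·mx by age: 0, 0.7898, 0.4581, 0.2856, 0.0984
R0 = Σ lx·mx = 1.6319 → 1.63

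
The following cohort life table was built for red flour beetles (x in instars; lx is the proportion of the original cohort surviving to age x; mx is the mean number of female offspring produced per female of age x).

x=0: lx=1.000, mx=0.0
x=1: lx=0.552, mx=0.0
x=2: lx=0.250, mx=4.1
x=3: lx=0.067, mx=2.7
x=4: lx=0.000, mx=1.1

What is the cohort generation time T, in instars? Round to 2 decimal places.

2.15

lx·mx: 0, 0, 1.025, 0.1809, 0 → R0 = 1.2059
x·lx·mx: 0, 0, 2.05, 0.5427, 0 → Σ = 2.5927
T = 2.5927 / 1.2059 = 2.150012… → 2.15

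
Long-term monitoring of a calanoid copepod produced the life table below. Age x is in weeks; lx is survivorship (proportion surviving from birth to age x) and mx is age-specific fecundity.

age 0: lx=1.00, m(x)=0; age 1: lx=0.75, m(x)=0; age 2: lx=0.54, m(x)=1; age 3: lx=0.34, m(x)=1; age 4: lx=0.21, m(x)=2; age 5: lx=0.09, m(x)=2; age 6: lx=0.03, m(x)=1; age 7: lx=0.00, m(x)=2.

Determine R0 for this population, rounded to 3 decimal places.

1.510

lx·mx by age: 0, 0, 0.54, 0.34, 0.42, 0.18, 0.03, 0
R0 = Σ lx·mx = 1.51 → 1.510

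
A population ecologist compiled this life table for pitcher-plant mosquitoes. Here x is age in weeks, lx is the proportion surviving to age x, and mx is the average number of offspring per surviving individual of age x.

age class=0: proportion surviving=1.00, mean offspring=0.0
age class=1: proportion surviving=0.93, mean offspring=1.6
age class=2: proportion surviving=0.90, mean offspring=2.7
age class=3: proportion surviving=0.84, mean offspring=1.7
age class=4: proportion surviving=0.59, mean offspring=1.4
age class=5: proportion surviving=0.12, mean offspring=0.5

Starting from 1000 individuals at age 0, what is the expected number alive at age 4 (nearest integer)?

590

Expected survivors = N0 · l_4 = 1000 × 0.59 = 590 → 590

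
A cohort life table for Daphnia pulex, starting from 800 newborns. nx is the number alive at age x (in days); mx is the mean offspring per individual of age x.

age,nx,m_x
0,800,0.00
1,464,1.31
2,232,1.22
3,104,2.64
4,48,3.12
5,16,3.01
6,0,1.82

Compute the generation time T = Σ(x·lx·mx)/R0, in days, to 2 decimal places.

2.08

lx = nx/n0 = nx/800: 1, 0.58, 0.29, 0.13, 0.06, 0.02, 0
lx·mx: 0, 0.7598, 0.3538, 0.3432, 0.1872, 0.0602, 0 → R0 = 1.7042
x·lx·mx: 0, 0.7598, 0.7076, 1.0296, 0.7488, 0.301, 0 → Σ = 3.5468
T = 3.5468 / 1.7042 = 2.081211… → 2.08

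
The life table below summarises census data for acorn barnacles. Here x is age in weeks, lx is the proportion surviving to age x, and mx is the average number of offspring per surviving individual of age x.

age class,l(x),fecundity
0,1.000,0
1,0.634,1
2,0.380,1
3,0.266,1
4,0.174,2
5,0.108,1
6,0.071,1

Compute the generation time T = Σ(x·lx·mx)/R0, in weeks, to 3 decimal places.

2.518

lx·mx: 0, 0.634, 0.38, 0.266, 0.348, 0.108, 0.071 → R0 = 1.807
x·lx·mx: 0, 0.634, 0.76, 0.798, 1.392, 0.54, 0.426 → Σ = 4.55
T = 4.55 / 1.807 = 2.517986… → 2.518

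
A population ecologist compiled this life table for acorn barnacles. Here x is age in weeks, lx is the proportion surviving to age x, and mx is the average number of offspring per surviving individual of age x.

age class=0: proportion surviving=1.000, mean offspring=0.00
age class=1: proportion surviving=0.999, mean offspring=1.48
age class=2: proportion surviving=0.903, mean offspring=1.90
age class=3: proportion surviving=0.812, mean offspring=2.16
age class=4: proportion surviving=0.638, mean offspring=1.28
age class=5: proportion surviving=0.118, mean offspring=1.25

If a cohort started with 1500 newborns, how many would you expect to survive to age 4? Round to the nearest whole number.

957

Expected survivors = N0 · l_4 = 1500 × 0.638 = 957 → 957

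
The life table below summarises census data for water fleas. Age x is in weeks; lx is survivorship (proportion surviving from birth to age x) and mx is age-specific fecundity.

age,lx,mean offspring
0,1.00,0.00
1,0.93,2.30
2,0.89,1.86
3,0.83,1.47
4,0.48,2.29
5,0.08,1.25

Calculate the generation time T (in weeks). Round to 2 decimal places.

lx·mx: 0, 2.139, 1.6554, 1.2201, 1.0992, 0.1 → R0 = 6.2137
x·lx·mx: 0, 2.139, 3.3108, 3.6603, 4.3968, 0.5 → Σ = 14.0069
T = 14.0069 / 6.2137 = 2.254196… → 2.25

2.25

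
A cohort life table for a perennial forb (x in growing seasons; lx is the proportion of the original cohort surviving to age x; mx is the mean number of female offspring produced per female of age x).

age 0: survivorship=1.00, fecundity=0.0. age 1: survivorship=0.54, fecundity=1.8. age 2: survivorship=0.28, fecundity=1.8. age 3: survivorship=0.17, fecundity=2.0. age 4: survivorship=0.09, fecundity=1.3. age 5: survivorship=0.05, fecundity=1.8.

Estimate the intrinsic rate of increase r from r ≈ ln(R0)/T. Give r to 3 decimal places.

R0 = Σ lx·mx = 0 + 0.972 + 0.504 + 0.34 + 0.117 + 0.09 = 2.023
Σ x·lx·mx = 3.918; T = 3.918/2.023 = 1.93673…
r ≈ ln(R0)/T = ln(2.023)/1.93673… = 0.3638… → 0.364

0.364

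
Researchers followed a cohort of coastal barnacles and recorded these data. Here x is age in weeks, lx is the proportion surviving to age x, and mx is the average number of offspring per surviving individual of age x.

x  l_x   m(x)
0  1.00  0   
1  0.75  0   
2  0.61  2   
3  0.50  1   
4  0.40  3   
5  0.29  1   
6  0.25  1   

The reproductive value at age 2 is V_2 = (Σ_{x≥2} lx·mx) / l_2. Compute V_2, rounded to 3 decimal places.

5.672

lx·mx for x ≥ 2: 1.22, 0.5, 1.2, 0.29, 0.25 → sum = 3.46
V_2 = 3.46 / l_2 = 3.46 / 0.61 = 5.672131… → 5.672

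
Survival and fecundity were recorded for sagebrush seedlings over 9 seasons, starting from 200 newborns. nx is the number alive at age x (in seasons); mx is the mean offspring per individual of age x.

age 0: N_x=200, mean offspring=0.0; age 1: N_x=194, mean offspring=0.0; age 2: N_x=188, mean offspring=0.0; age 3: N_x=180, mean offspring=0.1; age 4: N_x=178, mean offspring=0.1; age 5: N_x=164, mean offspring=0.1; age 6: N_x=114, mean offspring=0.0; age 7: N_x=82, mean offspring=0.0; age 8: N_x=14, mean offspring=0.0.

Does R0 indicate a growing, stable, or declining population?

lx = nx/n0 = nx/200: 1, 0.97, 0.94, 0.9, 0.89, 0.82, 0.57, 0.41, 0.07
R0 = Σ lx·mx = 0 + 0 + 0 + 0.09 + 0.089 + 0.082 + 0 + 0 + 0 = 0.261
R0 < 1, so the population is declining.

declining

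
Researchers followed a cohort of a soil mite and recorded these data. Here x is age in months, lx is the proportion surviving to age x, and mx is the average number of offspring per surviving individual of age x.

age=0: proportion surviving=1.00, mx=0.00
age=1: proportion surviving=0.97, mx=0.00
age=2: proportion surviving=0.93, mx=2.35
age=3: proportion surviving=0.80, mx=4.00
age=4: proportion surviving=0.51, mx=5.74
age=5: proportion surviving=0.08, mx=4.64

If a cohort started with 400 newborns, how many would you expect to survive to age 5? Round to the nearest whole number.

32

Expected survivors = N0 · l_5 = 400 × 0.08 = 32 → 32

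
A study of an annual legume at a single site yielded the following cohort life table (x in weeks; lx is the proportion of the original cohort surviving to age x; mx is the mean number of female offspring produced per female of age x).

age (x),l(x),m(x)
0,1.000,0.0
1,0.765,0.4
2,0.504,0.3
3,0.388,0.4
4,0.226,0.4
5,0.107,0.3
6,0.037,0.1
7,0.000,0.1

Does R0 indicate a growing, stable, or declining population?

R0 = Σ lx·mx = 0 + 0.306 + 0.1512 + 0.1552 + 0.0904 + 0.0321 + 0.0037 + 0 = 0.7386
R0 < 1, so the population is declining.

declining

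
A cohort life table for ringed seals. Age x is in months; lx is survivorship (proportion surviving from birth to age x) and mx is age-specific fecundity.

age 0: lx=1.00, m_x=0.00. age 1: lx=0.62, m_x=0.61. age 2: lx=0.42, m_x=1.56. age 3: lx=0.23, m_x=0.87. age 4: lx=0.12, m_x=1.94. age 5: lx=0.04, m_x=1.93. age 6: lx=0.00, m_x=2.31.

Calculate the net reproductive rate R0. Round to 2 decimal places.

lx·mx by age: 0, 0.3782, 0.6552, 0.2001, 0.2328, 0.0772, 0
R0 = Σ lx·mx = 1.5435 → 1.54

1.54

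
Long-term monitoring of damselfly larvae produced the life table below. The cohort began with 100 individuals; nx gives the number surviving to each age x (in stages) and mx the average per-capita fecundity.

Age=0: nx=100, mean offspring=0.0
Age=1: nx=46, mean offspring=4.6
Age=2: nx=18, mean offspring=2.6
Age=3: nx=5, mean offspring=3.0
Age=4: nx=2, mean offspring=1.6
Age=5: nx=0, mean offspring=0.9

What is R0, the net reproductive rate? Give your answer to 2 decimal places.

lx = nx/n0 = nx/100: 1, 0.46, 0.18, 0.05, 0.02, 0
lx·mx by age: 0, 2.116, 0.468, 0.15, 0.032, 0
R0 = Σ lx·mx = 2.766 → 2.77

2.77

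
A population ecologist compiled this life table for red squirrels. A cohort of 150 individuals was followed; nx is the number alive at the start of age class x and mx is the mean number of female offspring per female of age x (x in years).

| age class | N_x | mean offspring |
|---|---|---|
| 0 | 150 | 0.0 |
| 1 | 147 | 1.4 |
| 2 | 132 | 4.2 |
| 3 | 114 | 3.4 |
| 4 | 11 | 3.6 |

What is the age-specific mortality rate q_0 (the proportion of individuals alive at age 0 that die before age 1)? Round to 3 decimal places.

0.020

lx = nx/n0 = nx/150: 1, 0.98, 0.88, 0.76, 0.07333…
q_0 = (l_0 − l_1) / l_0 = (1 − 0.98) / 1
     = 0.02 / 1 = 0.02 → 0.020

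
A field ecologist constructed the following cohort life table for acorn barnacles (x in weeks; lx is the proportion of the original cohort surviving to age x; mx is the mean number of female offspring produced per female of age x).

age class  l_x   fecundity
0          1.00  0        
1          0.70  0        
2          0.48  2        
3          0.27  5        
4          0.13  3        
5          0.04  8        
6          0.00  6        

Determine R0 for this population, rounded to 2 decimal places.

3.02

lx·mx by age: 0, 0, 0.96, 1.35, 0.39, 0.32, 0
R0 = Σ lx·mx = 3.02 → 3.02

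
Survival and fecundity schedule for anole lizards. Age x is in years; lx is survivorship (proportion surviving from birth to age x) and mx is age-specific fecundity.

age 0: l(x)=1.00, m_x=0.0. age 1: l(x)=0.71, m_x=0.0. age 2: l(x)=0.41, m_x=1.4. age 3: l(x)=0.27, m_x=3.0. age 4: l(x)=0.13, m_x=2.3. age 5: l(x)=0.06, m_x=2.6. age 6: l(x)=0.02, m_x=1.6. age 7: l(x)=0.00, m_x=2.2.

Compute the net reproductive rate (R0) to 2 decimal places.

1.87

lx·mx by age: 0, 0, 0.574, 0.81, 0.299, 0.156, 0.032, 0
R0 = Σ lx·mx = 1.871 → 1.87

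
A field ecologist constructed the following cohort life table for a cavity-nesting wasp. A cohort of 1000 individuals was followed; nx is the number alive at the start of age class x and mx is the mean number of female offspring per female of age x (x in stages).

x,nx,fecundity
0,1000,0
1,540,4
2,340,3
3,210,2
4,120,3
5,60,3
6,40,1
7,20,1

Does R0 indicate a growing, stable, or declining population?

lx = nx/n0 = nx/1000: 1, 0.54, 0.34, 0.21, 0.12, 0.06, 0.04, 0.02
R0 = Σ lx·mx = 0 + 2.16 + 1.02 + 0.42 + 0.36 + 0.18 + 0.04 + 0.02 = 4.2
R0 > 1, so the population is growing.

growing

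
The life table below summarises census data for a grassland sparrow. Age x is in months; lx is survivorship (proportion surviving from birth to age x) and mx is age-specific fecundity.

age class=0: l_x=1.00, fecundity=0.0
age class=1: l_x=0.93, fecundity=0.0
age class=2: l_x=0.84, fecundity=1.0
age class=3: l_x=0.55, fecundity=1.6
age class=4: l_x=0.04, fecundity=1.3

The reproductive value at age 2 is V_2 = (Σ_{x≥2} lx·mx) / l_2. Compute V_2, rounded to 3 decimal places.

lx·mx for x ≥ 2: 0.84, 0.88, 0.052 → sum = 1.772
V_2 = 1.772 / l_2 = 1.772 / 0.84 = 2.109524… → 2.110

2.110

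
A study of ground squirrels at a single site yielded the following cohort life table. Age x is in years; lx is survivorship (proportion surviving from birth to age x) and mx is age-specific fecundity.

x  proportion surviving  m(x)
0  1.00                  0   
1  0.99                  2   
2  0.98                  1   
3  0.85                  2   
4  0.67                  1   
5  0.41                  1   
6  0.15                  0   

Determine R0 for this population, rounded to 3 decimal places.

5.740

lx·mx by age: 0, 1.98, 0.98, 1.7, 0.67, 0.41, 0
R0 = Σ lx·mx = 5.74 → 5.740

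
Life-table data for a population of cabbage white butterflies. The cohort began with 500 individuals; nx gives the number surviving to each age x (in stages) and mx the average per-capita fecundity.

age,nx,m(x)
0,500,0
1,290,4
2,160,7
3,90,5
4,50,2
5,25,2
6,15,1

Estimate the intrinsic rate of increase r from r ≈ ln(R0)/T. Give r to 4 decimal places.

lx = nx/n0 = nx/500: 1, 0.58, 0.32, 0.18, 0.1, 0.05, 0.03
R0 = Σ lx·mx = 0 + 2.32 + 2.24 + 0.9 + 0.2 + 0.1 + 0.03 = 5.79
Σ x·lx·mx = 10.98; T = 10.98/5.79 = 1.89637…
r ≈ ln(R0)/T = ln(5.79)/1.89637… = 0.926048… → 0.9260

0.9260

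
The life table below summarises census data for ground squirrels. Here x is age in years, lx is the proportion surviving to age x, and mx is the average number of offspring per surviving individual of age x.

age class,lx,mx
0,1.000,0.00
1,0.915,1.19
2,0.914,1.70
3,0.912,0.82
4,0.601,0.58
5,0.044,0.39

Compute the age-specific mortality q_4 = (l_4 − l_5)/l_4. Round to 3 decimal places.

0.927

q_4 = (l_4 − l_5) / l_4 = (0.601 − 0.044) / 0.601
     = 0.557 / 0.601 = 0.926789… → 0.927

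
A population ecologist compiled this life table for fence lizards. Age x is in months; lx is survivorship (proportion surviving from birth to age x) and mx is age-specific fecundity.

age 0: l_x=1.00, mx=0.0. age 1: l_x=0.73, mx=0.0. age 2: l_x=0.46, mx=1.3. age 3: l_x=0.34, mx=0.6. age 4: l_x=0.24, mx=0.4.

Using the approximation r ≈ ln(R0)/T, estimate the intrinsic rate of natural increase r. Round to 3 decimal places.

-0.044

R0 = Σ lx·mx = 0 + 0 + 0.598 + 0.204 + 0.096 = 0.898
Σ x·lx·mx = 2.192; T = 2.192/0.898 = 2.44098…
r ≈ ln(R0)/T = ln(0.898)/2.44098… = -0.04407… → -0.044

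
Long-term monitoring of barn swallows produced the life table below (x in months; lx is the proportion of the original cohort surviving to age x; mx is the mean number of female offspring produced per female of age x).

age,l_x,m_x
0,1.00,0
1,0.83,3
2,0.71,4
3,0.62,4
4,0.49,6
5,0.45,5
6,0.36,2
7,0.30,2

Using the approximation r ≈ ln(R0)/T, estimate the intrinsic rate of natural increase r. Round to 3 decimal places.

R0 = Σ lx·mx = 0 + 2.49 + 2.84 + 2.48 + 2.94 + 2.25 + 0.72 + 0.6 = 14.32
Σ x·lx·mx = 47.14; T = 47.14/14.32 = 3.2919…
r ≈ ln(R0)/T = ln(14.32)/3.2919… = 0.80855… → 0.809

0.809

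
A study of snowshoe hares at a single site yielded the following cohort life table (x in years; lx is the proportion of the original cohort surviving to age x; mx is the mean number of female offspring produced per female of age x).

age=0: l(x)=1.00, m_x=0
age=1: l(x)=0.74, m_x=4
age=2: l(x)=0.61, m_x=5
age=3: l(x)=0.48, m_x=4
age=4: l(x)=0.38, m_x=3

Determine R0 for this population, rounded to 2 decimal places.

lx·mx by age: 0, 2.96, 3.05, 1.92, 1.14
R0 = Σ lx·mx = 9.07 → 9.07

9.07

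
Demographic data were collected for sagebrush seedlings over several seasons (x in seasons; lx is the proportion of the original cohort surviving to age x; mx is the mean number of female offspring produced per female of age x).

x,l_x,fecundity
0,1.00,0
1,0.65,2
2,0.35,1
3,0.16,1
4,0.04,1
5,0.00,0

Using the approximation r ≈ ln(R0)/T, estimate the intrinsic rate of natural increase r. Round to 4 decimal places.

R0 = Σ lx·mx = 0 + 1.3 + 0.35 + 0.16 + 0.04 + 0 = 1.85
Σ x·lx·mx = 2.64; T = 2.64/1.85 = 1.42703…
r ≈ ln(R0)/T = ln(1.85)/1.42703… = 0.431096… → 0.4311

0.4311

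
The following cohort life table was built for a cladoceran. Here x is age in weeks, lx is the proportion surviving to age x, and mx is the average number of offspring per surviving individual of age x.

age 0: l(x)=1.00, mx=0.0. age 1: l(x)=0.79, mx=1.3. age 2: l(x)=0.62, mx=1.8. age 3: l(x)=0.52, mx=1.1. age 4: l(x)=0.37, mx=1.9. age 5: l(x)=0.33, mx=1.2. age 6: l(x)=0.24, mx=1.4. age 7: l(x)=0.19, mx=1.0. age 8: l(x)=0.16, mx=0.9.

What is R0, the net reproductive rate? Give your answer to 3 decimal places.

lx·mx by age: 0, 1.027, 1.116, 0.572, 0.703, 0.396, 0.336, 0.19, 0.144
R0 = Σ lx·mx = 4.484 → 4.484

4.484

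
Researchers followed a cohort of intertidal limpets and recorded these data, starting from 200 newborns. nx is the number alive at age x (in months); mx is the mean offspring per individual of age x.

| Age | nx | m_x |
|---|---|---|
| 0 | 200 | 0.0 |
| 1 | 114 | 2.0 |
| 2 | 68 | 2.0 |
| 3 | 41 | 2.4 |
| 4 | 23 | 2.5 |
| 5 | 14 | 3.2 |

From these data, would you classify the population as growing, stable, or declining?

lx = nx/n0 = nx/200: 1, 0.57, 0.34, 0.205, 0.115, 0.07
R0 = Σ lx·mx = 0 + 1.14 + 0.68 + 0.492 + 0.2875 + 0.224 = 2.8235
R0 > 1, so the population is growing.

growing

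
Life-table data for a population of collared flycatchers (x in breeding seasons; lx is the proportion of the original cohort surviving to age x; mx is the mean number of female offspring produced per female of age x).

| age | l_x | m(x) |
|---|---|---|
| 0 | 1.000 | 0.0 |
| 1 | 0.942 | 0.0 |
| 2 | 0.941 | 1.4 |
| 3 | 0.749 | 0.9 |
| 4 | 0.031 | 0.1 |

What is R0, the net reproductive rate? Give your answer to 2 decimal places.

1.99

lx·mx by age: 0, 0, 1.3174, 0.6741, 0.0031
R0 = Σ lx·mx = 1.9946 → 1.99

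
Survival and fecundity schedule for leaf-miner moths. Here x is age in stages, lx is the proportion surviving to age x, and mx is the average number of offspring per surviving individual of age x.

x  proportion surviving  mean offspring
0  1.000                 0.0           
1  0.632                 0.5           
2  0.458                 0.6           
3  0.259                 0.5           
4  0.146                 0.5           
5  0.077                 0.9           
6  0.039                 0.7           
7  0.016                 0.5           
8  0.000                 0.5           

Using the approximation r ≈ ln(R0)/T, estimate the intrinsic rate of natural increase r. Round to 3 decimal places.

-0.046

R0 = Σ lx·mx = 0 + 0.316 + 0.2748 + 0.1295 + 0.073 + 0.0693 + 0.0273 + 0.008 + 0 = 0.8979
Σ x·lx·mx = 2.1124; T = 2.1124/0.8979 = 2.3526…
r ≈ ln(R0)/T = ln(0.8979)/2.3526… = -0.04578… → -0.046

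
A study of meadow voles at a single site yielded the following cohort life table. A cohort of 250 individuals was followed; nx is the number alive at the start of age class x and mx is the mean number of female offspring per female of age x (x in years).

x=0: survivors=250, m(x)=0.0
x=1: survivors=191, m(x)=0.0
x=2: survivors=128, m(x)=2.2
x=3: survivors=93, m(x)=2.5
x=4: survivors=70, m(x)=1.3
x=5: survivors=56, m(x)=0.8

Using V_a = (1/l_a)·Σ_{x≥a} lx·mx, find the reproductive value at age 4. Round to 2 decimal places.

1.94

lx = nx/n0 = nx/250: 1, 0.764, 0.512, 0.372, 0.28, 0.224
lx·mx for x ≥ 4: 0.364, 0.1792 → sum = 0.5432
V_4 = 0.5432 / l_4 = 0.5432 / 0.28 = 1.94 → 1.94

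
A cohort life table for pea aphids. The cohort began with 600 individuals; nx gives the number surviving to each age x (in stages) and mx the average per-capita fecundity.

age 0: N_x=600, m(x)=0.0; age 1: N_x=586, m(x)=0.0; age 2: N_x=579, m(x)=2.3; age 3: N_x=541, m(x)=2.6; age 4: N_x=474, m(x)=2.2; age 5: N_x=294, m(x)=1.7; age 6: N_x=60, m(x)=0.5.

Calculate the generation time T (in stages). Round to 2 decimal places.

3.19

lx = nx/n0 = nx/600: 1, 0.97667…, 0.965, 0.90167…, 0.79, 0.49, 0.1
lx·mx: 0, 0, 2.2195, 2.344333…, 1.738, 0.833, 0.05 → R0 = 7.184833…
x·lx·mx: 0, 0, 4.439, 7.033…, 6.952, 4.165, 0.3 → Σ = 22.889…
T = 22.889… / 7.184833… = 3.185738… → 3.19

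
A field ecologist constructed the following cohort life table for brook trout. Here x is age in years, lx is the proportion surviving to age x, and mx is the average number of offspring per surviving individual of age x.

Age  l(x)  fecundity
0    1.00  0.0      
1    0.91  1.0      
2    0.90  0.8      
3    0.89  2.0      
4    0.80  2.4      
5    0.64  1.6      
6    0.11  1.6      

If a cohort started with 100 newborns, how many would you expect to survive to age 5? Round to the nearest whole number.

Expected survivors = N0 · l_5 = 100 × 0.64 = 64 → 64

64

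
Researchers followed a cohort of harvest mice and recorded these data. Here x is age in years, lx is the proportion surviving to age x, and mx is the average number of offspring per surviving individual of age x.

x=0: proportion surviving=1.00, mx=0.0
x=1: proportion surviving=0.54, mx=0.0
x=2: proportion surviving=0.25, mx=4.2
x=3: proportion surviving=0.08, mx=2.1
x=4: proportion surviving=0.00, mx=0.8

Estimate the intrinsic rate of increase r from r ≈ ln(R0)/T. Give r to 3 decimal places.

R0 = Σ lx·mx = 0 + 0 + 1.05 + 0.168 + 0 = 1.218
Σ x·lx·mx = 2.604; T = 2.604/1.218 = 2.13793…
r ≈ ln(R0)/T = ln(1.218)/2.13793… = 0.09224… → 0.092

0.092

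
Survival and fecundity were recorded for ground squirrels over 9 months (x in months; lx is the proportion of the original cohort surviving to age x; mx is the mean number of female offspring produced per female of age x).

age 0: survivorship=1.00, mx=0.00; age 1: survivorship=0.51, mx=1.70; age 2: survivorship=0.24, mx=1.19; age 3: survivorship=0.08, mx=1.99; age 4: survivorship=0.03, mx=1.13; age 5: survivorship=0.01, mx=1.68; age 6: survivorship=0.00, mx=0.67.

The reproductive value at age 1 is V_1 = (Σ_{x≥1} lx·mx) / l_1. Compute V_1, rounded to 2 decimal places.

2.67

lx·mx for x ≥ 1: 0.867, 0.2856, 0.1592, 0.0339, 0.0168, 0 → sum = 1.3625
V_1 = 1.3625 / l_1 = 1.3625 / 0.51 = 2.671569… → 2.67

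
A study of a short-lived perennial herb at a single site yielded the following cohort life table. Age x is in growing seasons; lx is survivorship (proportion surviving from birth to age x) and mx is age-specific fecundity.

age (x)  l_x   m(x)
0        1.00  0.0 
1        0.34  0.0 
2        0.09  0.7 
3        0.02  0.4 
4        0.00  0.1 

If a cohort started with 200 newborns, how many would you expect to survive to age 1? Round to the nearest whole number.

68

Expected survivors = N0 · l_1 = 200 × 0.34 = 68 → 68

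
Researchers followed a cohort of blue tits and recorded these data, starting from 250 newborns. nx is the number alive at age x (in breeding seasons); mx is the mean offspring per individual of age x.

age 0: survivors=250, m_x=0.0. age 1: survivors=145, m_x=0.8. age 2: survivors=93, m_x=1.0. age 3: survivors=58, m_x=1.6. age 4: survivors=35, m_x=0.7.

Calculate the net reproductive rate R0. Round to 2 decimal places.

lx = nx/n0 = nx/250: 1, 0.58, 0.372, 0.232, 0.14
lx·mx by age: 0, 0.464, 0.372, 0.3712, 0.098
R0 = Σ lx·mx = 1.3052 → 1.31

1.31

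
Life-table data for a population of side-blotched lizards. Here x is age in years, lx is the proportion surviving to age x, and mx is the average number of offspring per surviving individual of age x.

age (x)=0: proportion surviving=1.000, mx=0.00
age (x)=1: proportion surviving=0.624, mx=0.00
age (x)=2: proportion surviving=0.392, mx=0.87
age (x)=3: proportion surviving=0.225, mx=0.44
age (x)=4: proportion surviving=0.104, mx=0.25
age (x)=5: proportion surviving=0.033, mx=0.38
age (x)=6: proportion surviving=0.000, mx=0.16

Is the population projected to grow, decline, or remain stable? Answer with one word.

R0 = Σ lx·mx = 0 + 0 + 0.34104 + 0.099 + 0.026 + 0.01254 + 0 = 0.47858
R0 < 1, so the population is declining.

declining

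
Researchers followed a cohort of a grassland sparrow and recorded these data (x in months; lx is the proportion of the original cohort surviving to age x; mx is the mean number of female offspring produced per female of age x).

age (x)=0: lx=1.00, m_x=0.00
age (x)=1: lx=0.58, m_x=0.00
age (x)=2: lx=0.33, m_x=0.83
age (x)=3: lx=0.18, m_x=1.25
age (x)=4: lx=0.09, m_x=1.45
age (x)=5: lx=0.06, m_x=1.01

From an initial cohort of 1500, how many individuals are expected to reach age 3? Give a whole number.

Expected survivors = N0 · l_3 = 1500 × 0.18 = 270 → 270

270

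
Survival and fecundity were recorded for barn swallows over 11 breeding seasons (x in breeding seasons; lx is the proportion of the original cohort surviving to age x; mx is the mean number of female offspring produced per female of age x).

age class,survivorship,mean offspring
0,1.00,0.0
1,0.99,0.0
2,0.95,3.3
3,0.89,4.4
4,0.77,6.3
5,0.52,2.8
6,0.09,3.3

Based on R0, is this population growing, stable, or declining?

growing

R0 = Σ lx·mx = 0 + 0 + 3.135 + 3.916 + 4.851 + 1.456 + 0.297 = 13.655
R0 > 1, so the population is growing.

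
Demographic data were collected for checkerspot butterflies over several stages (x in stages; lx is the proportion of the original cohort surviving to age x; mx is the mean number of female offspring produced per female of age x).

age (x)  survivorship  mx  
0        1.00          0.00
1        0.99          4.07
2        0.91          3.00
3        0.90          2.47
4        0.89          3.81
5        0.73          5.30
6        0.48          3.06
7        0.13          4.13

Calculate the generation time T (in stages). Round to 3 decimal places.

3.378

lx·mx: 0, 4.0293, 2.73, 2.223, 3.3909, 3.869, 1.4688, 0.5369 → R0 = 18.2479
x·lx·mx: 0, 4.0293, 5.46, 6.669, 13.5636, 19.345, 8.8128, 3.7583 → Σ = 61.638
T = 61.638 / 18.2479 = 3.377813… → 3.378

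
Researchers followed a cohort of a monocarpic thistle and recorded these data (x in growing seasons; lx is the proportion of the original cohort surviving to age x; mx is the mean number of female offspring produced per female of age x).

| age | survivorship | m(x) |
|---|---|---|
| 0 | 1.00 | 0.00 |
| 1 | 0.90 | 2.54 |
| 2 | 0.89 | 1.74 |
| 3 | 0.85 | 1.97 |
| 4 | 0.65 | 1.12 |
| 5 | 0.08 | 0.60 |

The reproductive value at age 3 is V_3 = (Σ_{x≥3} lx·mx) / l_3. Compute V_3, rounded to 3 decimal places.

2.883

lx·mx for x ≥ 3: 1.6745, 0.728, 0.048 → sum = 2.4505
V_3 = 2.4505 / l_3 = 2.4505 / 0.85 = 2.882941… → 2.883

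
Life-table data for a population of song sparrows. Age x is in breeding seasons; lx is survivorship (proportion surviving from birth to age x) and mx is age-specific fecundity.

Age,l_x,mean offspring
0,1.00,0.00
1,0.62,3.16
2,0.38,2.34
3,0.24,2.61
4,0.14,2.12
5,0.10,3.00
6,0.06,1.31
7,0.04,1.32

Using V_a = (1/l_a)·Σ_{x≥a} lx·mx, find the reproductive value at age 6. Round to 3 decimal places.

lx·mx for x ≥ 6: 0.0786, 0.0528 → sum = 0.1314
V_6 = 0.1314 / l_6 = 0.1314 / 0.06 = 2.19 → 2.190

2.190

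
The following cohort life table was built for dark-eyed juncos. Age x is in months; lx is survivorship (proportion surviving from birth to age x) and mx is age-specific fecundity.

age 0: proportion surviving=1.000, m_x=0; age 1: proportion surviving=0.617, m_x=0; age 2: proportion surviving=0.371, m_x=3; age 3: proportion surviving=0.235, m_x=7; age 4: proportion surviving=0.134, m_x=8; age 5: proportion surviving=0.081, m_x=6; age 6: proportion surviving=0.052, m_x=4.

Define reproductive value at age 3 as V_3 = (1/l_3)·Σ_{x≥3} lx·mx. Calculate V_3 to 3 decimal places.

14.515

lx·mx for x ≥ 3: 1.645, 1.072, 0.486, 0.208 → sum = 3.411
V_3 = 3.411 / l_3 = 3.411 / 0.235 = 14.514894… → 14.515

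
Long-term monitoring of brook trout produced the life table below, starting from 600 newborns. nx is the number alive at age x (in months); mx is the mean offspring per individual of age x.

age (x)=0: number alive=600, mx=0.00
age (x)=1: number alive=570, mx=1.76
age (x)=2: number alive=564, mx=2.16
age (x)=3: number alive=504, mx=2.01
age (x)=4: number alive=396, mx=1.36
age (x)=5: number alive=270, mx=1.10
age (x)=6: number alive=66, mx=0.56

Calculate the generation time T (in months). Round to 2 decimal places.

lx = nx/n0 = nx/600: 1, 0.95, 0.94, 0.84, 0.66, 0.45, 0.11
lx·mx: 0, 1.672, 2.0304, 1.6884, 0.8976, 0.495, 0.0616 → R0 = 6.845
x·lx·mx: 0, 1.672, 4.0608, 5.0652, 3.5904, 2.475, 0.3696 → Σ = 17.233
T = 17.233 / 6.845 = 2.517604… → 2.52

2.52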